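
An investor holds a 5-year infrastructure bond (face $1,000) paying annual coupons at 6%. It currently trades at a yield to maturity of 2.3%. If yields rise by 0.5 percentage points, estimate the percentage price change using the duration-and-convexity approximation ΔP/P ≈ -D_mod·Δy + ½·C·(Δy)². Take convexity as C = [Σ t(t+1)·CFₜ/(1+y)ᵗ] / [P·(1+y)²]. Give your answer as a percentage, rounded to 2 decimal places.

With y = 0.023:
  t   CF        PV=CF/(1+0.023)^t    t·PV        t(t+1)·PV
  1        60.00        58.6510        58.6510         117.3021
  2        60.00        57.3324       114.6648         343.9943
  3        60.00        56.0434       168.1302         672.5206
  4        60.00        54.7834       219.1335       1,095.6673
  5     1,060.00       946.0796     4,730.3982      28,382.3892
  Σ                  1,172.8898     5,290.9776      30,611.8735
P = 1,172.8898; D_Mac = 4.51106 yrs; D_mod = 4.40964 yrs; C = 24.93914.
Duration effect: -4.40964 × (+0.005) = -0.022048
Convexity effect: 0.5 × 24.93914 × (0.005)² = +0.0003117
ΔP/P ≈ -0.022048 + 0.0003117 = -0.021736 = -2.1736%.

-2.17%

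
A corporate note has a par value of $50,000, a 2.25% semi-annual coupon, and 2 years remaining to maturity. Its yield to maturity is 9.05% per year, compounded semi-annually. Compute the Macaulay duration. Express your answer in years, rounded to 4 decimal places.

1.9643 years

Periodic yield y = 0.04525. Discount each cash flow and weight by its period:
  t   CF        PV=CF/(1+0.04525)^t    t·PV
  1       562.50       538.1488       538.1488
  2       562.50       514.8517     1,029.7035
  3       562.50       492.5632     1,477.6897
  4    50,562.50    42,359.2083   169,436.8330
  Σ                 43,904.7720   172,482.3750
Price P = Σ PV = 43,904.7720.
Macaulay duration = Σ(t·PV) / P = 172,482.3750 / 43,904.7720 = 3.92856 half-year periods.
In years: 3.92856 / 2 = 1.96428 years.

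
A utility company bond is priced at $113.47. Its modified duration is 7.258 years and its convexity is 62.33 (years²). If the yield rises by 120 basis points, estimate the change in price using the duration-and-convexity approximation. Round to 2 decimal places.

-$9.37

Duration effect: -D_mod·Δy = -7.258 × (+0.012) = -0.087096
Convexity effect: ½·C·(Δy)² = 0.5 × 62.33 × (0.012)² = +0.00448776
ΔP/P ≈ -0.087096 + 0.00448776 = -0.08260824
ΔP ≈ 113.47 × (-0.08260824) = -9.3735569928.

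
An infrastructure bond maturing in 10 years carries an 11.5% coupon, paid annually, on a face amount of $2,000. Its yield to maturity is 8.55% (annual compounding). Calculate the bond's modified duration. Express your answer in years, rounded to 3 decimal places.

Periodic yield y = 0.0855. First find Macaulay duration:
  t   CF        PV=CF/(1+0.0855)^t    t·PV
  1       230.00       211.8839       211.8839
  2       230.00       195.1948       390.3895
  3       230.00       179.8201       539.4604
  4       230.00       165.6565       662.6261
  5       230.00       152.6085       763.0425
  6       230.00       140.5882       843.5292
  7       230.00       129.5147       906.6029
  8       230.00       119.3134       954.5072
  9       230.00       109.9156       989.2405
  10    2,230.00       981.7628     9,817.6283
  Σ                  2,386.2586    16,078.9105
P = 2,386.2586; Macaulay duration = 16,078.9105 / 2,386.2586 = 6.73813 years.
Modified duration = D_Mac / (1 + y) = 6.73813 / 1.0855 = 6.20739 years.

6.207 years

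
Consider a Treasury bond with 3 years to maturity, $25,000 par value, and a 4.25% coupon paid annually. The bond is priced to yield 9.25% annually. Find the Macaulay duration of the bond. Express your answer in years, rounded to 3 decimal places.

Periodic yield y = 0.0925. Discount each cash flow and weight by its year:
  t   CF        PV=CF/(1+0.0925)^t    t·PV
  1     1,062.50       972.5400       972.5400
  2     1,062.50       890.1968     1,780.3937
  3    26,062.50    19,987.1897    59,961.5692
  Σ                 21,849.9266    62,714.5030
Price P = Σ PV = 21,849.9266.
Macaulay duration = Σ(t·PV) / P = 62,714.5030 / 21,849.9266 = 2.87024 years.

2.870 years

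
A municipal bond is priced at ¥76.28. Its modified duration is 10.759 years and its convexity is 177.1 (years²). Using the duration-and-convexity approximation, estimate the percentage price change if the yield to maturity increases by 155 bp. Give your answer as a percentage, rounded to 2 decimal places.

-14.55%

Duration effect: -D_mod·Δy = -10.759 × (+0.0155) = -0.1667645
Convexity effect: ½·C·(Δy)² = 0.5 × 177.1 × (0.0155)² = +0.0212741375
ΔP/P ≈ -0.1667645 + 0.0212741375 = -0.1454903625
= -14.54903625%.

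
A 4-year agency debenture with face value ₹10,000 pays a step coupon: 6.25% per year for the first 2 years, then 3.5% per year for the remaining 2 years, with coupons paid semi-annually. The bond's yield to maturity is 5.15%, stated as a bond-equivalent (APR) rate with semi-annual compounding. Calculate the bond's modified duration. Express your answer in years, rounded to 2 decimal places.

Periodic yield y = 0.02575. First find Macaulay duration:
  t   CF        PV=CF/(1+0.02575)^t    t·PV
  1       312.50       304.6551       304.6551
  2       312.50       297.0072       594.0144
  3       312.50       289.5513       868.6538
  4       312.50       282.2825     1,129.1299
  5       175.00       154.1099       770.5493
  6       175.00       150.2411       901.4469
  7       175.00       146.4696     1,025.2869
  8    10,175.00     8,302.3725    66,418.9797
  Σ                  9,926.6891    72,012.7159
P = 9,926.6891; Macaulay duration = 72,012.7159 / 9,926.6891 = 7.25445 half-year periods = 3.62723 years.
Modified duration = D_Mac / (1 + y) = 3.62723 / 1.02575 = 3.53617 years.

3.54 years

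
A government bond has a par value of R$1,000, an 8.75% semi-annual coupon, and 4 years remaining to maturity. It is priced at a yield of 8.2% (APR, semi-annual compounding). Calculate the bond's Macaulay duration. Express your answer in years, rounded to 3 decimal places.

3.466 years

Periodic yield y = 0.041. Discount each cash flow and weight by its period:
  t   CF        PV=CF/(1+0.041)^t    t·PV
  1        43.75        42.0269        42.0269
  2        43.75        40.3717        80.7433
  3        43.75        38.7816       116.3448
  4        43.75        37.2542       149.0168
  5        43.75        35.7869       178.9346
  6        43.75        34.3775       206.2647
  7        43.75        33.0235       231.1644
  8     1,043.75       756.8166     6,054.5328
  Σ                  1,018.4388     7,059.0284
Price P = Σ PV = 1,018.4388.
Macaulay duration = Σ(t·PV) / P = 7,059.0284 / 1,018.4388 = 6.93122 half-year periods.
In years: 6.93122 / 2 = 3.46561 years.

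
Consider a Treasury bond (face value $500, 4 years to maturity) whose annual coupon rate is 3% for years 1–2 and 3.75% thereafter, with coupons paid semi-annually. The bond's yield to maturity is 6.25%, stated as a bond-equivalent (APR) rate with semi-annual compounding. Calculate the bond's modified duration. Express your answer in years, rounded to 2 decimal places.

3.66 years

Periodic yield y = 0.03125. First find Macaulay duration:
  t   CF        PV=CF/(1+0.03125)^t    t·PV
  1        7.500         7.2727         7.2727
  2        7.500         7.0523        14.1047
  3        7.500         6.8386        20.5159
  4        7.500         6.6314        26.5256
  5        9.375         8.0381        40.1903
  6        9.375         7.7945        46.7669
  7        9.375         7.5583        52.9080
  8      509.375       398.2226     3,185.7810
  Σ                    449.4086     3,394.0652
P = 449.4086; Macaulay duration = 3,394.0652 / 449.4086 = 7.55229 half-year periods = 3.77615 years.
Modified duration = D_Mac / (1 + y) = 3.77615 / 1.03125 = 3.66172 years.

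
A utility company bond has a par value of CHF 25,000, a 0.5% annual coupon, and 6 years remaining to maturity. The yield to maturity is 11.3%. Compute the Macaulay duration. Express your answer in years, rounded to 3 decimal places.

5.892 years

Periodic yield y = 0.113. Discount each cash flow and weight by its year:
  t   CF        PV=CF/(1+0.113)^t    t·PV
  1       125.00       112.3091       112.3091
  2       125.00       100.9066       201.8133
  3       125.00        90.6618       271.9855
  4       125.00        81.4572       325.8287
  5       125.00        73.1870       365.9352
  6    25,125.00    13,217.0668    79,302.4007
  Σ                 13,675.5885    80,580.2725
Price P = Σ PV = 13,675.5885.
Macaulay duration = Σ(t·PV) / P = 80,580.2725 / 13,675.5885 = 5.89227 years.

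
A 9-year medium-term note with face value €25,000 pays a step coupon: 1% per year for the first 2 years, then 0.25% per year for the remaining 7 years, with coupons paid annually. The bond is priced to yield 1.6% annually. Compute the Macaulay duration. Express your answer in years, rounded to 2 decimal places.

Periodic yield y = 0.016. Discount each cash flow and weight by its year:
  t   CF        PV=CF/(1+0.016)^t    t·PV
  1       250.00       246.0630       246.0630
  2       250.00       242.1880       484.3760
  3        62.50        59.5935       178.7805
  4        62.50        58.6550       234.6201
  5        62.50        57.7313       288.6566
  6        62.50        56.8222       340.9330
  7        62.50        55.9273       391.4913
  8        62.50        55.0466       440.3727
  9    25,062.50    21,726.0622   195,534.5597
  Σ                 22,558.0891   198,139.8528
Price P = Σ PV = 22,558.0891.
Macaulay duration = Σ(t·PV) / P = 198,139.8528 / 22,558.0891 = 8.78354 years.

8.78 years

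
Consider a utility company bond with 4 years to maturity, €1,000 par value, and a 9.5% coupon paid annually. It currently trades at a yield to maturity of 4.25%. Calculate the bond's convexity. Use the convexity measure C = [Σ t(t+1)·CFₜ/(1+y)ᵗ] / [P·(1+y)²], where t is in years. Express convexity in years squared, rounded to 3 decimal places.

15.668

With y = 0.0425:
  t   CF        PV=CF/(1+0.0425)^t    t·PV        t(t+1)·PV
  1        95.00        91.1271        91.1271         182.2542
  2        95.00        87.4121       174.8242         524.4725
  3        95.00        83.8485       251.5456       1,006.1823
  4     1,095.00       927.0643     3,708.2573      18,541.2863
  Σ                  1,189.4520     4,225.7541      20,254.1953
P = 1,189.4520.
Convexity = Σ t(t+1)·PV / [P·(1+y)²] = 20,254.1953 / (1,189.4520 × 1.086806) = 15.66809.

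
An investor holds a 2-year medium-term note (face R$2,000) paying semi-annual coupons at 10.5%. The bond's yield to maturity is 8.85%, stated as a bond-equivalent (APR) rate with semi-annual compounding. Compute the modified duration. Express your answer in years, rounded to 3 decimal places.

1.779 years

Periodic yield y = 0.04425. First find Macaulay duration:
  t   CF        PV=CF/(1+0.04425)^t    t·PV
  1       105.00       100.5506       100.5506
  2       105.00        96.2898       192.5796
  3       105.00        92.2095       276.6286
  4     2,105.00     1,770.2482     7,080.9928
  Σ                  2,059.2982     7,650.7517
P = 2,059.2982; Macaulay duration = 7,650.7517 / 2,059.2982 = 3.71522 half-year periods = 1.85761 years.
Modified duration = D_Mac / (1 + y) = 1.85761 / 1.04425 = 1.77890 years.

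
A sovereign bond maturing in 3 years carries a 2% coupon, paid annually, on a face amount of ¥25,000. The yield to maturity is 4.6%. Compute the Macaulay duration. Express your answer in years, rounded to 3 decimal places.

Periodic yield y = 0.046. Discount each cash flow and weight by its year:
  t   CF        PV=CF/(1+0.046)^t    t·PV
  1       500.00       478.0115       478.0115
  2       500.00       456.9899       913.9799
  3    25,500.00    22,281.5360    66,844.6081
  Σ                 23,216.5374    68,236.5995
Price P = Σ PV = 23,216.5374.
Macaulay duration = Σ(t·PV) / P = 68,236.5995 / 23,216.5374 = 2.93914 years.

2.939 years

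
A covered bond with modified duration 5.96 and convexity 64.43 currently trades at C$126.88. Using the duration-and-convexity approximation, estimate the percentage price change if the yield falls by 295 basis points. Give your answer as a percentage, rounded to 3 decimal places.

Duration effect: -D_mod·Δy = -5.96 × (-0.0295) = +0.175820
Convexity effect: ½·C·(Δy)² = 0.5 × 64.43 × (-0.0295)² = +0.02803510375
ΔP/P ≈ +0.175820 + 0.02803510375 = +0.20385510375
= +20.385510375%.

+20.386%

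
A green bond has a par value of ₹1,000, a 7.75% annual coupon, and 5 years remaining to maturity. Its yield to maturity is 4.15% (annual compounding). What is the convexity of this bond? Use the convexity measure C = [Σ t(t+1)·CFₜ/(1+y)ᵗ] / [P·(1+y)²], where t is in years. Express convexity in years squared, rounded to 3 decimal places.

23.132

With y = 0.0415:
  t   CF        PV=CF/(1+0.0415)^t    t·PV        t(t+1)·PV
  1        77.50        74.4119        74.4119         148.8238
  2        77.50        71.4469       142.8937         428.6812
  3        77.50        68.6000       205.7999         823.1996
  4        77.50        65.8665       263.4660       1,317.3301
  5     1,077.50       879.2673     4,396.3364      26,378.0181
  Σ                  1,159.5925     5,082.9079      29,096.0527
P = 1,159.5925.
Convexity = Σ t(t+1)·PV / [P·(1+y)²] = 29,096.0527 / (1,159.5925 × 1.084722) = 23.13184.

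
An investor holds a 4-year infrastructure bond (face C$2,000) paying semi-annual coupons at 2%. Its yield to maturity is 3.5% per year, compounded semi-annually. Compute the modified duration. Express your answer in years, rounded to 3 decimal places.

Periodic yield y = 0.0175. First find Macaulay duration:
  t   CF        PV=CF/(1+0.0175)^t    t·PV
  1        20.00        19.6560        19.6560
  2        20.00        19.3180        38.6359
  3        20.00        18.9857        56.9571
  4        20.00        18.6592        74.6367
  5        20.00        18.3383        91.6913
  6        20.00        18.0229       108.1371
  7        20.00        17.7129       123.9901
  8     2,020.00     1,758.2314    14,065.8510
  Σ                  1,888.9242    14,579.5552
P = 1,888.9242; Macaulay duration = 14,579.5552 / 1,888.9242 = 7.71844 half-year periods = 3.85922 years.
Modified duration = D_Mac / (1 + y) = 3.85922 / 1.0175 = 3.79285 years.

3.793 years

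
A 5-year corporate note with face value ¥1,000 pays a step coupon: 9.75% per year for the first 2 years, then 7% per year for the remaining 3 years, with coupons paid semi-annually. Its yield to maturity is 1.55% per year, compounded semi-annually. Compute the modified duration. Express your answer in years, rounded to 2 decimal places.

Periodic yield y = 0.00775. First find Macaulay duration:
  t   CF        PV=CF/(1+0.00775)^t    t·PV
  1        48.75        48.3751        48.3751
  2        48.75        48.0031        96.0061
  3        48.75        47.6339       142.9017
  4        48.75        47.2676       189.0703
  5        35.00        33.6747       168.3736
  6        35.00        33.4157       200.4945
  7        35.00        33.1588       232.1114
  8        35.00        32.9038       263.2301
  9        35.00        32.6507       293.8565
  10    1,035.00       958.1032     9,581.0318
  Σ                  1,315.1866    11,215.4512
P = 1,315.1866; Macaulay duration = 11,215.4512 / 1,315.1866 = 8.52765 half-year periods = 4.26383 years.
Modified duration = D_Mac / (1 + y) = 4.26383 / 1.00775 = 4.23103 years.

4.23 years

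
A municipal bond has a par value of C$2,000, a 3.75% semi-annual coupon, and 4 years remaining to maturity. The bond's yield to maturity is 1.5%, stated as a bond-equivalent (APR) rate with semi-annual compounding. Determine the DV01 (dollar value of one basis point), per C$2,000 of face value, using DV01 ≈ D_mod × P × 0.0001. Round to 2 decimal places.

C$0.81

Periodic yield y = 0.0075.
  t   CF        PV=CF/(1+0.0075)^t    t·PV
  1        37.50        37.2208        37.2208
  2        37.50        36.9438        73.8875
  3        37.50        36.6687       110.0062
  4        37.50        36.3958       145.5831
  5        37.50        36.1248       180.6242
  6        37.50        35.8559       215.1356
  7        37.50        35.5890       249.1231
  8     2,037.50     1,919.2749    15,354.1990
  Σ                  2,174.0738    16,365.7796
P = 2,174.0738; D_Mac = 7.52770 half-year periods = 3.76385 yrs; D_mod = 3.73583 yrs.
DV01 ≈ 3.73583 × 2,174.0738 × 0.0001 = 0.812197.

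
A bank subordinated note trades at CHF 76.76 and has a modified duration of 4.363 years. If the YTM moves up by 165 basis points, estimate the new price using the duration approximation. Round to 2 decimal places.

CHF 71.23

Duration approximation: ΔP/P ≈ -D_mod · Δy = -4.363 × (+0.0165) = -0.0719895.
New price ≈ 76.76 × (1 - 0.0719895) = 71.23408598.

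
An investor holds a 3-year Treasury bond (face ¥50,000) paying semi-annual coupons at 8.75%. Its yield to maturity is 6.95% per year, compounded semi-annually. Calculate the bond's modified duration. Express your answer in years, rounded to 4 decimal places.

Periodic yield y = 0.03475. First find Macaulay duration:
  t   CF        PV=CF/(1+0.03475)^t    t·PV
  1     2,187.50     2,114.0372     2,114.0372
  2     2,187.50     2,043.0415     4,086.0830
  3     2,187.50     1,974.4301     5,923.2902
  4     2,187.50     1,908.1228     7,632.4912
  5     2,187.50     1,844.0423     9,220.2117
  6    52,187.50    42,516.1453   255,096.8717
  Σ                 52,399.8192   284,072.9850
P = 52,399.8192; Macaulay duration = 284,072.9850 / 52,399.8192 = 5.42126 half-year periods = 2.71063 years.
Modified duration = D_Mac / (1 + y) = 2.71063 / 1.03475 = 2.61960 years.

2.6196 years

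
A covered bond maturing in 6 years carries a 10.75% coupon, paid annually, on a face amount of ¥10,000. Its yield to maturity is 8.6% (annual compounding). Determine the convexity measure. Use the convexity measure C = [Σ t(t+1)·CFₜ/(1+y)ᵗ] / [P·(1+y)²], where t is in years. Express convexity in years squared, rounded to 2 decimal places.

26.10

With y = 0.086:
  t   CF        PV=CF/(1+0.086)^t    t·PV        t(t+1)·PV
  1     1,075.00       989.8711       989.8711       1,979.7422
  2     1,075.00       911.4835     1,822.9670       5,468.9010
  3     1,075.00       839.3034     2,517.9102      10,071.6409
  4     1,075.00       772.8392     3,091.3569      15,456.7847
  5     1,075.00       711.6383     3,558.1917      21,349.1502
  6    11,075.00     6,750.9483    40,505.6899     283,539.8294
  Σ                 10,976.0839    52,485.9869     337,866.0485
P = 10,976.0839.
Convexity = Σ t(t+1)·PV / [P·(1+y)²] = 337,866.0485 / (10,976.0839 × 1.179396) = 26.09982.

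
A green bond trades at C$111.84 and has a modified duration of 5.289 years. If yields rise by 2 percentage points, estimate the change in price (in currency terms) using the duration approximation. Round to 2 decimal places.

Duration approximation: ΔP/P ≈ -D_mod · Δy = -5.289 × (+0.02) = -0.105780.
ΔP ≈ 111.84 × (-0.105780) = -11.8304352.

-C$11.83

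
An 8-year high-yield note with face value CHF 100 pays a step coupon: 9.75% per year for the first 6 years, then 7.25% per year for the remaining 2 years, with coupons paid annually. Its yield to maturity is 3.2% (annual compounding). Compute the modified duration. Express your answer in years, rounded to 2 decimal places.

Periodic yield y = 0.032. First find Macaulay duration:
  t   CF        PV=CF/(1+0.032)^t    t·PV
  1         9.75         9.4477         9.4477
  2         9.75         9.1547        18.3094
  3         9.75         8.8709        26.6126
  4         9.75         8.5958        34.3832
  5         9.75         8.3293        41.6463
  6         9.75         8.0710        48.4259
  7         7.25         5.8154        40.7078
  8       107.25        83.3604       666.8831
  Σ                    141.6451       886.4160
P = 141.6451; Macaulay duration = 886.4160 / 141.6451 = 6.25801 years.
Modified duration = D_Mac / (1 + y) = 6.25801 / 1.032 = 6.06396 years.

6.06 years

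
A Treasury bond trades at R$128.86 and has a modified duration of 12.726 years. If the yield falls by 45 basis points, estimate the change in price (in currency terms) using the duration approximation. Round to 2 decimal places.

Duration approximation: ΔP/P ≈ -D_mod · Δy = -12.726 × (-0.0045) = +0.057267.
ΔP ≈ 128.86 × (+0.057267) = +7.37942562.

+R$7.38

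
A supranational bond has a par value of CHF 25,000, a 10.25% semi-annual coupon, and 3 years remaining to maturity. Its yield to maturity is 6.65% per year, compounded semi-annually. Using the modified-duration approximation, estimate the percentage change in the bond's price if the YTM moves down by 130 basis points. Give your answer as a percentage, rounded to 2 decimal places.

+3.37%

Periodic yield y = 0.03325. Modified duration first:
  t   CF        PV=CF/(1+0.03325)^t    t·PV
  1     1,281.25     1,240.0194     1,240.0194
  2     1,281.25     1,200.1155     2,400.2310
  3     1,281.25     1,161.4958     3,484.4873
  4     1,281.25     1,124.1188     4,496.4753
  5     1,281.25     1,087.9447     5,439.7233
  6    26,281.25    21,597.9998   129,587.9991
  Σ                 27,411.6940   146,648.9355
P = 27,411.6940; D_Mac = 5.34987 half-year periods = 2.67493 yrs; D_mod = 2.67493/(1+0.03325) = 2.58885 yrs.
ΔP/P ≈ -D_mod · Δy = -2.58885 × (-0.013) = +0.033655 = +3.3655%.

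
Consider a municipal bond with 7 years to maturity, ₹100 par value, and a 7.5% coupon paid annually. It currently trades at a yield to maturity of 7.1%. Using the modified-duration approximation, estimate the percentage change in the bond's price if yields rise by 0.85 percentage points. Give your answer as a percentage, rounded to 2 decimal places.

-4.53%

Periodic yield y = 0.071. Modified duration first:
  t   CF        PV=CF/(1+0.071)^t    t·PV
  1         7.50         7.0028         7.0028
  2         7.50         6.5386        13.0771
  3         7.50         6.1051        18.3153
  4         7.50         5.7004        22.8015
  5         7.50         5.3225        26.6124
  6         7.50         4.9696        29.8178
  7       107.50        66.5093       465.5649
  Σ                    102.1482       583.1918
P = 102.1482; D_Mac = 5.70927 yrs; D_mod = 5.70927/(1+0.071) = 5.33078 yrs.
ΔP/P ≈ -D_mod · Δy = -5.33078 × (+0.0085) = -0.045312 = -4.5312%.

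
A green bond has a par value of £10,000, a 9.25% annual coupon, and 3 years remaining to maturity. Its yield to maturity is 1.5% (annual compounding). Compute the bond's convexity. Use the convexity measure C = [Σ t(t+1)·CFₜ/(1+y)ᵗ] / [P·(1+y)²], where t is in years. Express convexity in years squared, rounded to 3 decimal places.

10.500

With y = 0.015:
  t   CF        PV=CF/(1+0.015)^t    t·PV        t(t+1)·PV
  1       925.00       911.3300       911.3300       1,822.6601
  2       925.00       897.8621     1,795.7242       5,387.1727
  3    10,925.00    10,447.7632    31,343.2895     125,373.1579
  Σ                 12,256.9553    34,050.3438     132,582.9907
P = 12,256.9553.
Convexity = Σ t(t+1)·PV / [P·(1+y)²] = 132,582.9907 / (12,256.9553 × 1.030225) = 10.49961.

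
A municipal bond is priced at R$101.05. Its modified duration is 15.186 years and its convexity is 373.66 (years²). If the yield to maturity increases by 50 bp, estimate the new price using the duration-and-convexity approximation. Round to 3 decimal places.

R$93.849

Duration effect: -D_mod·Δy = -15.186 × (+0.005) = -0.075930
Convexity effect: ½·C·(Δy)² = 0.5 × 373.66 × (0.005)² = +0.00467075
ΔP/P ≈ -0.075930 + 0.00467075 = -0.07125925
New price ≈ 101.05 × (1 - 0.07125925) = 93.8492527875.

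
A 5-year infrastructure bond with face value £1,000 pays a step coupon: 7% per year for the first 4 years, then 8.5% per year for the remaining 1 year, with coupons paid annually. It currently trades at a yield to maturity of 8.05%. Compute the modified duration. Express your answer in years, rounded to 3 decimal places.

Periodic yield y = 0.0805. First find Macaulay duration:
  t   CF        PV=CF/(1+0.0805)^t    t·PV
  1        70.00        64.7848        64.7848
  2        70.00        59.9582       119.9164
  3        70.00        55.4912       166.4735
  4        70.00        51.3569       205.4277
  5     1,085.00       736.7258     3,683.6290
  Σ                    968.3169     4,240.2313
P = 968.3169; Macaulay duration = 4,240.2313 / 968.3169 = 4.37897 years.
Modified duration = D_Mac / (1 + y) = 4.37897 / 1.0805 = 4.05273 years.

4.053 years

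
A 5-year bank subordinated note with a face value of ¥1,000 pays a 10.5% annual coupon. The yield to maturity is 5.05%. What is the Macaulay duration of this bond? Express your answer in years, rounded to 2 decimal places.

Periodic yield y = 0.0505. Discount each cash flow and weight by its year:
  t   CF        PV=CF/(1+0.0505)^t    t·PV
  1       105.00        99.9524        99.9524
  2       105.00        95.1475       190.2949
  3       105.00        90.5735       271.7205
  4       105.00        86.2194       344.8777
  5     1,105.00       863.7379     4,318.6897
  Σ                  1,235.6307     5,225.5351
Price P = Σ PV = 1,235.6307.
Macaulay duration = Σ(t·PV) / P = 5,225.5351 / 1,235.6307 = 4.22904 years.

4.23 years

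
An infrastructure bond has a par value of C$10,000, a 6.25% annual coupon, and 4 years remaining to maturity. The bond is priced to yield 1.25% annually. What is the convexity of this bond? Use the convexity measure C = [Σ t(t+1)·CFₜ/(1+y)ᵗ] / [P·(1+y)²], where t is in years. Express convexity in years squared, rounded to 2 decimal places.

With y = 0.0125:
  t   CF        PV=CF/(1+0.0125)^t    t·PV        t(t+1)·PV
  1       625.00       617.2840       617.2840       1,234.5679
  2       625.00       609.6632     1,219.3263       3,657.9790
  3       625.00       602.1365     1,806.4094       7,225.6375
  4    10,625.00    10,109.9454    40,439.7817     202,198.9085
  Σ                 11,939.0290    44,082.8013     214,317.0928
P = 11,939.0290.
Convexity = Σ t(t+1)·PV / [P·(1+y)²] = 214,317.0928 / (11,939.0290 × 1.025156) = 17.51047.

17.51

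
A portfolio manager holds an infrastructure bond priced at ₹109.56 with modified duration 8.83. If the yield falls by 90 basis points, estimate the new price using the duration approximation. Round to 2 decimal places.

Duration approximation: ΔP/P ≈ -D_mod · Δy = -8.83 × (-0.009) = +0.079470.
New price ≈ 109.56 × (1 + 0.079470) = 118.2667332.

₹118.27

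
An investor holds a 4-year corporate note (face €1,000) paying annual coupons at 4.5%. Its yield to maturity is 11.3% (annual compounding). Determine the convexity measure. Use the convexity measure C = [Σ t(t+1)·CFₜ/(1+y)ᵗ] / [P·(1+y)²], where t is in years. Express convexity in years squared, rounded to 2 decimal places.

With y = 0.113:
  t   CF        PV=CF/(1+0.113)^t    t·PV        t(t+1)·PV
  1        45.00        40.4313        40.4313          80.8625
  2        45.00        36.3264        72.6528         217.9583
  3        45.00        32.6383        97.9148         391.6591
  4     1,045.00       680.9820     2,723.9280      13,619.6400
  Σ                    790.3779     2,934.9268      14,310.1200
P = 790.3779.
Convexity = Σ t(t+1)·PV / [P·(1+y)²] = 14,310.1200 / (790.3779 × 1.238769) = 14.61565.

14.62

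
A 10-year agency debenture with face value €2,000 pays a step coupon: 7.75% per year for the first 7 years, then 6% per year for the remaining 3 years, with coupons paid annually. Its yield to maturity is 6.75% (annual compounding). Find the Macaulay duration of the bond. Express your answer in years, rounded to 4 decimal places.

Periodic yield y = 0.0675. Discount each cash flow and weight by its year:
  t   CF        PV=CF/(1+0.0675)^t    t·PV
  1       155.00       145.1991       145.1991
  2       155.00       136.0179       272.0357
  3       155.00       127.4172       382.2516
  4       155.00       119.3604       477.4415
  5       155.00       111.8130       559.0650
  6       155.00       104.7429       628.4571
  7       155.00        98.1198       686.8384
  8       120.00        71.1604       569.2829
  9       120.00        66.6608       599.9469
  10    2,120.00     1,103.2070    11,032.0704
  Σ                  2,083.6983    15,352.5885
Price P = Σ PV = 2,083.6983.
Macaulay duration = Σ(t·PV) / P = 15,352.5885 / 2,083.6983 = 7.36795 years.

7.3680 years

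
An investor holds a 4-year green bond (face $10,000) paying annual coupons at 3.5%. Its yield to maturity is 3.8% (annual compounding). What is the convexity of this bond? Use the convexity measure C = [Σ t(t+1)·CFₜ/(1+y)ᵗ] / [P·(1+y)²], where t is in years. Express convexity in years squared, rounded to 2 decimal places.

17.33

With y = 0.038:
  t   CF        PV=CF/(1+0.038)^t    t·PV        t(t+1)·PV
  1       350.00       337.1869       337.1869         674.3738
  2       350.00       324.8429       649.6857       1,949.0572
  3       350.00       312.9507       938.8522       3,755.4089
  4    10,350.00     8,915.6074    35,662.4296     178,312.1479
  Σ                  9,890.5879    37,588.1544     184,690.9878
P = 9,890.5879.
Convexity = Σ t(t+1)·PV / [P·(1+y)²] = 184,690.9878 / (9,890.5879 × 1.077444) = 17.33121.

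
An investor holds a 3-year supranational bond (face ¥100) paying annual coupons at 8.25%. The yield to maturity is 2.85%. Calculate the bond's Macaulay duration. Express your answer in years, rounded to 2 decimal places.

2.79 years

Periodic yield y = 0.0285. Discount each cash flow and weight by its year:
  t   CF        PV=CF/(1+0.0285)^t    t·PV
  1         8.25         8.0214         8.0214
  2         8.25         7.7991        15.5982
  3       108.25        99.4982       298.4945
  Σ                    115.3187       322.1141
Price P = Σ PV = 115.3187.
Macaulay duration = Σ(t·PV) / P = 322.1141 / 115.3187 = 2.79325 years.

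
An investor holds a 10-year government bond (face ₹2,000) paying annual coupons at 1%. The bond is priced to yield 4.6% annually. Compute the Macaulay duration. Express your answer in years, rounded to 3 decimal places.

Periodic yield y = 0.046. Discount each cash flow and weight by its year:
  t   CF        PV=CF/(1+0.046)^t    t·PV
  1        20.00        19.1205        19.1205
  2        20.00        18.2796        36.5592
  3        20.00        17.4757        52.4271
  4        20.00        16.7072        66.8287
  5        20.00        15.9725        79.8623
  6        20.00        15.2700        91.6202
  7        20.00        14.5985       102.1895
  8        20.00        13.9565       111.6520
  9        20.00        13.3427       120.0846
  10    2,020.00     1,288.3520    12,883.5196
  Σ                  1,433.0751    13,563.8637
Price P = Σ PV = 1,433.0751.
Macaulay duration = Σ(t·PV) / P = 13,563.8637 / 1,433.0751 = 9.46487 years.

9.465 years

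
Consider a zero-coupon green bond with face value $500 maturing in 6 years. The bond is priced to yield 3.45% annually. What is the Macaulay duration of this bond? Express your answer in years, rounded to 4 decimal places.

6.0000 years

A zero-coupon bond has a single cash flow at maturity, so its Macaulay duration equals its maturity: 6 years.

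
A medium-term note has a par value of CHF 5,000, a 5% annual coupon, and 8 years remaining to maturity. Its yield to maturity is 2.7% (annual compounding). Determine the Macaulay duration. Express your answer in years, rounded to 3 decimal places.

6.888 years

Periodic yield y = 0.027. Discount each cash flow and weight by its year:
  t   CF        PV=CF/(1+0.027)^t    t·PV
  1       250.00       243.4275       243.4275
  2       250.00       237.0277       474.0554
  3       250.00       230.7962       692.3886
  4       250.00       224.7285       898.9142
  5       250.00       218.8204     1,094.1020
  6       250.00       213.0676     1,278.4054
  7       250.00       207.4660     1,452.2619
  8     5,250.00     4,242.2451    33,937.9606
  Σ                  5,817.5789    40,071.5156
Price P = Σ PV = 5,817.5789.
Macaulay duration = Σ(t·PV) / P = 40,071.5156 / 5,817.5789 = 6.88801 years.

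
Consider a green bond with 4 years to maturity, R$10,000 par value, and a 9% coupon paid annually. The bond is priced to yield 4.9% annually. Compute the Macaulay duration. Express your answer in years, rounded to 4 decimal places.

Periodic yield y = 0.049. Discount each cash flow and weight by its year:
  t   CF        PV=CF/(1+0.049)^t    t·PV
  1       900.00       857.9600       857.9600
  2       900.00       817.8837     1,635.7673
  3       900.00       779.6794     2,339.0381
  4    10,900.00     9,001.7002    36,006.8008
  Σ                 11,457.2232    40,839.5662
Price P = Σ PV = 11,457.2232.
Macaulay duration = Σ(t·PV) / P = 40,839.5662 / 11,457.2232 = 3.56453 years.

3.5645 years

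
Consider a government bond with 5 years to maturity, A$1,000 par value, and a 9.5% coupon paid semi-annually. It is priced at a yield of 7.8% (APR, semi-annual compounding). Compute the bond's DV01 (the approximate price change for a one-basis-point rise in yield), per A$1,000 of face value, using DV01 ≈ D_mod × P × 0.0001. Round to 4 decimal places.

Periodic yield y = 0.039.
  t   CF        PV=CF/(1+0.039)^t    t·PV
  1        47.50        45.7170        45.7170
  2        47.50        44.0010        88.0020
  3        47.50        42.3494       127.0481
  4        47.50        40.7597       163.0390
  5        47.50        39.2298       196.1489
  6        47.50        37.7572       226.5435
  7        47.50        36.3400       254.3799
  8        47.50        34.9759       279.8074
  9        47.50        33.6631       302.9676
  10    1,047.50       714.4940     7,144.9395
  Σ                  1,069.2871     8,828.5929
P = 1,069.2871; D_Mac = 8.25652 half-year periods = 4.12826 yrs; D_mod = 3.97330 yrs.
DV01 ≈ 3.97330 × 1,069.2871 × 0.0001 = 0.424860.

A$0.4249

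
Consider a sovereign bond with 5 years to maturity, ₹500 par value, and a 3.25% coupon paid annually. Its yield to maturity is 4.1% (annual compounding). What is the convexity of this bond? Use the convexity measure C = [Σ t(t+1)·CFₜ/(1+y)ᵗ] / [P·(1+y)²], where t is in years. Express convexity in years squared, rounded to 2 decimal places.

With y = 0.041:
  t   CF        PV=CF/(1+0.041)^t    t·PV        t(t+1)·PV
  1        16.25        15.6100        15.6100          31.2200
  2        16.25        14.9952        29.9904          89.9711
  3        16.25        14.4046        43.2138         172.8552
  4        16.25        13.8373        55.3491         276.7454
  5       516.25       422.2857     2,111.4287      12,668.5722
  Σ                    481.1328     2,255.5920      13,239.3639
P = 481.1328.
Convexity = Σ t(t+1)·PV / [P·(1+y)²] = 13,239.3639 / (481.1328 × 1.083681) = 25.39222.

25.39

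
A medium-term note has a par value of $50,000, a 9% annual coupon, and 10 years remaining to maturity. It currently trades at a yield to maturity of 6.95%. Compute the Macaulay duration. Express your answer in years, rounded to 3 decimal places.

7.204 years

Periodic yield y = 0.0695. Discount each cash flow and weight by its year:
  t   CF        PV=CF/(1+0.0695)^t    t·PV
  1     4,500.00     4,207.5736     4,207.5736
  2     4,500.00     3,934.1502     7,868.3004
  3     4,500.00     3,678.4948    11,035.4844
  4     4,500.00     3,439.4528    13,757.8113
  5     4,500.00     3,215.9447    16,079.7234
  6     4,500.00     3,006.9609    18,041.7654
  7     4,500.00     2,811.5576    19,680.9035
  8     4,500.00     2,628.8524    21,030.8192
  9     4,500.00     2,458.0200    22,122.1801
  10   54,500.00    27,834.8326   278,348.3256
  Σ                 57,215.8396   412,172.8869
Price P = Σ PV = 57,215.8396.
Macaulay duration = Σ(t·PV) / P = 412,172.8869 / 57,215.8396 = 7.20382 years.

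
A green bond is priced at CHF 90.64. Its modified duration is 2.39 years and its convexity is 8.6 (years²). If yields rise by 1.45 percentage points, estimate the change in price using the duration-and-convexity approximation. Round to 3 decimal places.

-CHF 3.059

Duration effect: -D_mod·Δy = -2.39 × (+0.0145) = -0.034655
Convexity effect: ½·C·(Δy)² = 0.5 × 8.6 × (0.0145)² = +0.000904075
ΔP/P ≈ -0.034655 + 0.000904075 = -0.033750925
ΔP ≈ 90.64 × (-0.033750925) = -3.059183842.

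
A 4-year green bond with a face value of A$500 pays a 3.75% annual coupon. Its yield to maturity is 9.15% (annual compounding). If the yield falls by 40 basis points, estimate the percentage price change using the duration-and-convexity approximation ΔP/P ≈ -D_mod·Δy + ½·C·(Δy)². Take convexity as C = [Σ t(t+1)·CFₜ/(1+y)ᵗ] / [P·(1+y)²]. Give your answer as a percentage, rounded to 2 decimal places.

+1.39%

With y = 0.0915:
  t   CF        PV=CF/(1+0.0915)^t    t·PV        t(t+1)·PV
  1        18.75        17.1782        17.1782          34.3564
  2        18.75        15.7382        31.4763          94.4289
  3        18.75        14.4188        43.2565         173.0260
  4       518.75       365.4796     1,461.9184       7,309.5921
  Σ                    412.8148     1,553.8294       7,611.4034
P = 412.8148; D_Mac = 3.76399 yrs; D_mod = 3.44845 yrs; C = 15.47612.
Duration effect: -3.44845 × (-0.004) = +0.013794
Convexity effect: 0.5 × 15.47612 × (-0.004)² = +0.0001238
ΔP/P ≈ +0.013794 + 0.0001238 = +0.013918 = +1.3918%.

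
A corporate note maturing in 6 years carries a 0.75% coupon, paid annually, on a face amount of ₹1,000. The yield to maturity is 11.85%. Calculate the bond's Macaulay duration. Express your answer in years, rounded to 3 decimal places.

5.839 years

Periodic yield y = 0.1185. Discount each cash flow and weight by its year:
  t   CF        PV=CF/(1+0.1185)^t    t·PV
  1         7.50         6.7054         6.7054
  2         7.50         5.9950        11.9900
  3         7.50         5.3599        16.0796
  4         7.50         4.7920        19.1680
  5         7.50         4.2843        21.4216
  6     1,007.50       514.5518     3,087.3110
  Σ                    541.6884     3,162.6755
Price P = Σ PV = 541.6884.
Macaulay duration = Σ(t·PV) / P = 3,162.6755 / 541.6884 = 5.83855 years.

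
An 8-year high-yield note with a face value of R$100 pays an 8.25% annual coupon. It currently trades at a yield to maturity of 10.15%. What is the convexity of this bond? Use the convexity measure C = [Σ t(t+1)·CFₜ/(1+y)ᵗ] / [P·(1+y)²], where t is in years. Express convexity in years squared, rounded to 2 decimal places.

With y = 0.1015:
  t   CF        PV=CF/(1+0.1015)^t    t·PV        t(t+1)·PV
  1         8.25         7.4898         7.4898          14.9796
  2         8.25         6.7996        13.5992          40.7977
  3         8.25         6.1731        18.5192          74.0767
  4         8.25         5.6042        22.4169         112.0846
  5         8.25         5.0878        25.4391         152.6345
  6         8.25         4.6190        27.7139         193.9975
  7         8.25         4.1934        29.3535         234.8283
  8       108.25        49.9519       399.6151       3,596.5358
  Σ                     89.9188       544.1468       4,419.9348
P = 89.9188.
Convexity = Σ t(t+1)·PV / [P·(1+y)²] = 4,419.9348 / (89.9188 × 1.213302) = 40.51320.

40.51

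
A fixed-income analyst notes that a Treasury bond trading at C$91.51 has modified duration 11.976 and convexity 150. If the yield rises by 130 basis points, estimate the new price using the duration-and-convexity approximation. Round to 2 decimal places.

C$78.42

Duration effect: -D_mod·Δy = -11.976 × (+0.013) = -0.155688
Convexity effect: ½·C·(Δy)² = 0.5 × 150 × (0.013)² = +0.0126750
ΔP/P ≈ -0.155688 + 0.0126750 = -0.143013
New price ≈ 91.51 × (1 - 0.143013) = 78.42288037.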